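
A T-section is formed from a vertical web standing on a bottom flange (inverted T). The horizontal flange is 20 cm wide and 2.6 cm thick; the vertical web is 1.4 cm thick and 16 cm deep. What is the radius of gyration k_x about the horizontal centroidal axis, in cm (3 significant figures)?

k_x ≈ 5.00 cm

Split into non-overlapping primitives; take the origin at the lower-left of the bounding box.
Flange: 20 × 2.6, A = 52 cm², y = 1.3 cm, Ī = 29.293 cm⁴.
Web: 1.4 × 16, A = 22.4 cm², y = 10.6 cm, Ī = 477.87 cm⁴.
Centroid: ȳ = ΣA·y / ΣA = 4.1 cm.
Transfer each piece to the horizontal centroidal axis using Ī + A·d² with d = y − 4.1:
  flange: d = -2.8 cm → contributes +436.97 cm⁴
  web: d = 6.5 cm → contributes +1424.3 cm⁴
Total I = 1861.2 cm⁴.
Radius of gyration: k = √(I/A) = √(1861.2 / 74.4) = 5.0017 cm.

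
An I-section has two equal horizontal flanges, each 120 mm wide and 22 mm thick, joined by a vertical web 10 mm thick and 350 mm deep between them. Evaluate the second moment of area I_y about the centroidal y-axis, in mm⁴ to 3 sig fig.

I_y ≈ 6.37 × 10⁶ mm⁴

Decompose the section into non-overlapping parts with the origin at the bottom-left of its bounding rectangle.
Bottom flange: 120 × 22, A = 2 640 mm², x = 60 mm, Ī = 3 168 000 mm⁴.
Web: 10 × 350, A = 3 500 mm², x = 60 mm, Ī = 29 167 mm⁴.
Top flange: 120 × 22, A = 2 640 mm², x = 60 mm, Ī = 3 168 000 mm⁴.
By symmetry the centroid is at mid-width, x̄ = 60 mm.
All pieces are centred on the centroidal y-axis, so I = ΣĪ = 6 365 167 mm⁴.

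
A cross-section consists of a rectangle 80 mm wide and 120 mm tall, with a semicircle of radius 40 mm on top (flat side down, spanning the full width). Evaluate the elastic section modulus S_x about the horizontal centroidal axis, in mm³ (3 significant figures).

Split into non-overlapping primitives; take the origin at the lower-left of the bounding box.
Rectangular body: 80 × 120, A = 9 600 mm², y = 60 mm, Ī = 11 520 000 mm⁴.
Semicircular cap: semicircle r = 40, A = 2513.3 mm², y = 136.98 mm, Ī = 280 978 mm⁴.
Centroid: ȳ = ΣA·y / ΣA = 75.971 mm.
Transfer each piece to the horizontal centroidal axis using Ī + A·d² with d = y − 75.971:
  rectangular body: d = -15.971 mm → contributes +13 968 750 mm⁴
  semicircular cap: d = 61.005 mm → contributes +9 634 515 mm⁴
Total I = 23 603 265 mm⁴.
Extreme fibre distance c = 84.029 mm; S = I/c = 280 895 mm³.

S_x ≈ 2.81 × 10⁵ mm³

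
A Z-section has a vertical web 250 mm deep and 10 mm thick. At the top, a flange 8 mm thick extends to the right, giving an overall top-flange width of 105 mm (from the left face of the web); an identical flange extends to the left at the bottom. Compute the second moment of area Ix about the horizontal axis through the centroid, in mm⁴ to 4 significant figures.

Ix ≈ 3.528 × 10⁷ mm⁴

Decompose the section into non-overlapping parts with the origin at the bottom-left of its bounding rectangle.
Web: 10 × 250, A = 2 500 mm², y = 125 mm, Ī = 13 020 833 mm⁴.
Top flange (beyond web): 95 × 8, A = 760 mm², y = 246 mm, Ī = 4053.33 mm⁴.
Bottom flange (beyond web): 95 × 8, A = 760 mm², y = 4 mm, Ī = 4053.33 mm⁴.
Centroid: ȳ = ΣA·y / ΣA = 125 mm.
Transfer each piece to the horizontal axis through the centroid using Ī + A·d² with d = y − 125:
  web: d = 0 mm → contributes +13 020 833 mm⁴
  top flange (beyond web): d = 121 mm → contributes +11 131 213 mm⁴
  bottom flange (beyond web): d = -121 mm → contributes +11 131 213 mm⁴
Total I = 35 283 260 mm⁴.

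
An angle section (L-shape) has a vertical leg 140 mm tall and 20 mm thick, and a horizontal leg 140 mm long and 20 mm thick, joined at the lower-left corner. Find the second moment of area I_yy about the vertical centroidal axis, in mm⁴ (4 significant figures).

I_yy ≈ 9.306 × 10⁶ mm⁴

Split into non-overlapping primitives; take the origin at the lower-left of the bounding box.
Vertical leg: 20 × 140, A = 2 800 mm², x = 10 mm, Ī = 93333.3 mm⁴.
Horizontal leg (remainder): 120 × 20, A = 2 400 mm², x = 80 mm, Ī = 2 880 000 mm⁴.
Centroid: x̄ = ΣA·x / ΣA = 42.3077 mm.
Transfer each piece to the vertical centroidal axis using Ī + A·d² with d = x − 42.3077:
  vertical leg: d = -32.3077 mm → contributes +3 015 937 mm⁴
  horizontal leg (remainder): d = 37.6923 mm → contributes +6 289 704 mm⁴
Total I = 9 305 641 mm⁴.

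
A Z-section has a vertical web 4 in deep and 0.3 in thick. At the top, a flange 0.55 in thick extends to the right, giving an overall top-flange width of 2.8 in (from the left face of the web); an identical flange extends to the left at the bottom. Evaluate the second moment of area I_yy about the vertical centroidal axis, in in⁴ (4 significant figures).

Break the section into simple shapes (no overlaps), measuring from the bottom-left corner of the bounding box.
Web: 0.3 × 4, A = 1.2 in², x = 2.65 in, Ī = 0.009 in⁴.
Top flange (beyond web): 2.5 × 0.55, A = 1.375 in², x = 4.05 in, Ī = 0.716146 in⁴.
Bottom flange (beyond web): 2.5 × 0.55, A = 1.375 in², x = 1.25 in, Ī = 0.716146 in⁴.
Centroid: x̄ = ΣA·x / ΣA = 2.65 in.
Transfer each piece to the vertical centroidal axis using Ī + A·d² with d = x − 2.65:
  web: d = 0 in → contributes +0.009 in⁴
  top flange (beyond web): d = 1.4 in → contributes +3.41115 in⁴
  bottom flange (beyond web): d = -1.4 in → contributes +3.41115 in⁴
Total I = 6.83129 in⁴.

I_yy ≈ 6.831 in⁴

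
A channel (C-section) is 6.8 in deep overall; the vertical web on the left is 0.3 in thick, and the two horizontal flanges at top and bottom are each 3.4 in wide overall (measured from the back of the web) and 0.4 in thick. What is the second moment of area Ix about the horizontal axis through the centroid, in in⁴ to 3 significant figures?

Treat the section as a set of non-overlapping primitives; coordinates are from the bounding-box lower-left.
Web: 0.3 × 6.8, A = 2.04 in², y = 3.4 in, Ī = 7.8608 in⁴.
Top flange (beyond web): 3.1 × 0.4, A = 1.24 in², y = 6.6 in, Ī = 0.016533 in⁴.
Bottom flange (beyond web): 3.1 × 0.4, A = 1.24 in², y = 0.2 in, Ī = 0.016533 in⁴.
By symmetry the centroid is at mid-height, ȳ = 3.4 in.
Transfer each piece to the horizontal axis through the centroid using Ī + A·d² with d = y − 3.4:
  web: d = 0 in → contributes +7.8608 in⁴
  top flange (beyond web): d = 3.2 in → contributes +12.714 in⁴
  bottom flange (beyond web): d = -3.2 in → contributes +12.714 in⁴
Total I = 33.289 in⁴.

Ix ≈ 33.3 in⁴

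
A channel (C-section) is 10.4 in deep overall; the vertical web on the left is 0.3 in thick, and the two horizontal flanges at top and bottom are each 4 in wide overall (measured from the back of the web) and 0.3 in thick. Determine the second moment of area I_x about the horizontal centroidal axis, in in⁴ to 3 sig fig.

I_x ≈ 84.8 in⁴

Treat the section as a set of non-overlapping primitives; coordinates are from the bounding-box lower-left.
Web: 0.3 × 10.4, A = 3.12 in², y = 5.2 in, Ī = 28.122 in⁴.
Top flange (beyond web): 3.7 × 0.3, A = 1.11 in², y = 10.25 in, Ī = 0.008325 in⁴.
Bottom flange (beyond web): 3.7 × 0.3, A = 1.11 in², y = 0.15 in, Ī = 0.008325 in⁴.
By symmetry the centroid is at mid-height, ȳ = 5.2 in.
Transfer each piece to the horizontal centroidal axis using Ī + A·d² with d = y − 5.2:
  web: d = 0 in → contributes +28.122 in⁴
  top flange (beyond web): d = 5.05 in → contributes +28.316 in⁴
  bottom flange (beyond web): d = -5.05 in → contributes +28.316 in⁴
Total I = 84.754 in⁴.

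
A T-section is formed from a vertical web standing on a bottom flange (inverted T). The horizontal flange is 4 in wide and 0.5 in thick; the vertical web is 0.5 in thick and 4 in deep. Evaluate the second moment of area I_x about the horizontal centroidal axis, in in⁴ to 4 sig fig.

I_x ≈ 7.771 in⁴

Split into non-overlapping primitives; take the origin at the lower-left of the bounding box.
Flange: 4 × 0.5, A = 2 in², y = 0.25 in, Ī = 0.0416667 in⁴.
Web: 0.5 × 4, A = 2 in², y = 2.5 in, Ī = 2.66667 in⁴.
Centroid: ȳ = ΣA·y / ΣA = 1.375 in.
Transfer each piece to the horizontal centroidal axis using Ī + A·d² with d = y − 1.375:
  flange: d = -1.125 in → contributes +2.57292 in⁴
  web: d = 1.125 in → contributes +5.19792 in⁴
Total I = 7.77083 in⁴.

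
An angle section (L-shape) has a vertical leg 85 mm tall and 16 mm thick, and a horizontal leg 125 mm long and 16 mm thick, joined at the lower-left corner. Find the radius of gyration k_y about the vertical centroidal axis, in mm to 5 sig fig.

Split into non-overlapping primitives; take the origin at the lower-left of the bounding box.
Vertical leg: 16 × 85, A = 1 360 mm², x = 8 mm, Ī = 29013.33 mm⁴.
Horizontal leg (remainder): 109 × 16, A = 1 744 mm², x = 70.5 mm, Ī = 1 726 705 mm⁴.
Centroid: x̄ = ΣA·x / ΣA = 43.11598 mm.
Transfer each piece to the vertical centroidal axis using Ī + A·d² with d = x − 43.11598:
  vertical leg: d = -35.11598 mm → contributes +1 706 073 mm⁴
  horizontal leg (remainder): d = 27.38402 mm → contributes +3 034 504 mm⁴
Total I = 4 740 577 mm⁴.
Radius of gyration: k = √(I/A) = √(4 740 577 / 3 104) = 39.08002 mm.

k_y ≈ 39.080 mm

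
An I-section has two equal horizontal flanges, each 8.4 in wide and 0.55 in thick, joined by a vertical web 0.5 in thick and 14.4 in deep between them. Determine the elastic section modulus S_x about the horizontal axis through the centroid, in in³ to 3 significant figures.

Split into non-overlapping primitives; take the origin at the lower-left of the bounding box.
Bottom flange: 8.4 × 0.55, A = 4.62 in², y = 0.275 in, Ī = 0.11646 in⁴.
Web: 0.5 × 14.4, A = 7.2 in², y = 7.75 in, Ī = 124.42 in⁴.
Top flange: 8.4 × 0.55, A = 4.62 in², y = 15.225 in, Ī = 0.11646 in⁴.
By symmetry the centroid is at mid-height, ȳ = 7.75 in.
Transfer each piece to the horizontal axis through the centroid using Ī + A·d² with d = y − 7.75:
  bottom flange: d = -7.475 in → contributes +258.26 in⁴
  web: d = 0 in → contributes +124.42 in⁴
  top flange: d = 7.475 in → contributes +258.26 in⁴
Total I = 640.94 in⁴.
Extreme fibre distance c = 7.75 in; S = I/c = 82.702 in³.

S_x ≈ 82.7 in³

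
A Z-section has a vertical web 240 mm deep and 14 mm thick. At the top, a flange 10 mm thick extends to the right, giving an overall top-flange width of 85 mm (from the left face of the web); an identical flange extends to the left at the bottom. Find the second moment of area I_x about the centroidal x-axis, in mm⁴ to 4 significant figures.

Decompose the section into non-overlapping parts with the origin at the bottom-left of its bounding rectangle.
Web: 14 × 240, A = 3 360 mm², y = 120 mm, Ī = 16 128 000 mm⁴.
Top flange (beyond web): 71 × 10, A = 710 mm², y = 235 mm, Ī = 5916.67 mm⁴.
Bottom flange (beyond web): 71 × 10, A = 710 mm², y = 5 mm, Ī = 5916.67 mm⁴.
Centroid: ȳ = ΣA·y / ΣA = 120 mm.
Transfer each piece to the centroidal x-axis using Ī + A·d² with d = y − 120:
  web: d = 0 mm → contributes +16 128 000 mm⁴
  top flange (beyond web): d = 115 mm → contributes +9 395 667 mm⁴
  bottom flange (beyond web): d = -115 mm → contributes +9 395 667 mm⁴
Total I = 34 919 333 mm⁴.

I_x ≈ 3.492 × 10⁷ mm⁴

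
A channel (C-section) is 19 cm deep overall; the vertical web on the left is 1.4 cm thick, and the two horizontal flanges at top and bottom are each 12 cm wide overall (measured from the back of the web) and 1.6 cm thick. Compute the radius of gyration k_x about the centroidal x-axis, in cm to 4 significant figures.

k_x ≈ 7.468 cm

Break the section into simple shapes (no overlaps), measuring from the bottom-left corner of the bounding box.
Web: 1.4 × 19, A = 26.6 cm², y = 9.5 cm, Ī = 800.217 cm⁴.
Top flange (beyond web): 10.6 × 1.6, A = 16.96 cm², y = 18.2 cm, Ī = 3.61813 cm⁴.
Bottom flange (beyond web): 10.6 × 1.6, A = 16.96 cm², y = 0.8 cm, Ī = 3.61813 cm⁴.
By symmetry the centroid is at mid-height, ȳ = 9.5 cm.
Transfer each piece to the centroidal x-axis using Ī + A·d² with d = y − 9.5:
  web: d = 0 cm → contributes +800.217 cm⁴
  top flange (beyond web): d = 8.7 cm → contributes +1287.32 cm⁴
  bottom flange (beyond web): d = -8.7 cm → contributes +1287.32 cm⁴
Total I = 3374.86 cm⁴.
Radius of gyration: k = √(I/A) = √(3374.86 / 60.52) = 7.46755 cm.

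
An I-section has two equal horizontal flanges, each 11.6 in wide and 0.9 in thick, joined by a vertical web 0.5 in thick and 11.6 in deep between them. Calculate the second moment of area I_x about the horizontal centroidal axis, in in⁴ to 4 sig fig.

I_x ≈ 882.1 in⁴

Decompose the section into non-overlapping parts with the origin at the bottom-left of its bounding rectangle.
Bottom flange: 11.6 × 0.9, A = 10.44 in², y = 0.45 in, Ī = 0.7047 in⁴.
Web: 0.5 × 11.6, A = 5.8 in², y = 6.7 in, Ī = 65.0373 in⁴.
Top flange: 11.6 × 0.9, A = 10.44 in², y = 12.95 in, Ī = 0.7047 in⁴.
By symmetry the centroid is at mid-height, ȳ = 6.7 in.
Transfer each piece to the horizontal centroidal axis using Ī + A·d² with d = y − 6.7:
  bottom flange: d = -6.25 in → contributes +408.517 in⁴
  web: d = 0 in → contributes +65.0373 in⁴
  top flange: d = 6.25 in → contributes +408.517 in⁴
Total I = 882.072 in⁴.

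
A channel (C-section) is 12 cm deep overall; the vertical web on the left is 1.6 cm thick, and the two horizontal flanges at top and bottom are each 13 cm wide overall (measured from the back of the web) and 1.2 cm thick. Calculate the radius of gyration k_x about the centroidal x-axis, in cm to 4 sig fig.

Decompose the section into non-overlapping parts with the origin at the bottom-left of its bounding rectangle.
Web: 1.6 × 12, A = 19.2 cm², y = 6 cm, Ī = 230.4 cm⁴.
Top flange (beyond web): 11.4 × 1.2, A = 13.68 cm², y = 11.4 cm, Ī = 1.6416 cm⁴.
Bottom flange (beyond web): 11.4 × 1.2, A = 13.68 cm², y = 0.6 cm, Ī = 1.6416 cm⁴.
By symmetry the centroid is at mid-height, ȳ = 6 cm.
Transfer each piece to the centroidal x-axis using Ī + A·d² with d = y − 6:
  web: d = 0 cm → contributes +230.4 cm⁴
  top flange (beyond web): d = 5.4 cm → contributes +400.55 cm⁴
  bottom flange (beyond web): d = -5.4 cm → contributes +400.55 cm⁴
Total I = 1031.5 cm⁴.
Radius of gyration: k = √(I/A) = √(1031.5 / 46.56) = 4.70683 cm.

k_x ≈ 4.707 cm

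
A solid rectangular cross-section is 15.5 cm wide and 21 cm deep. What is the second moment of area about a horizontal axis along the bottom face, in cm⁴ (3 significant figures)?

The section: 15.5 × 21, A = 325.5 cm², y = 10.5 cm, Ī = 11 962 cm⁴.
Transfer it to the base of the section using Ī + A·d² with d = y − 0:
  the section: d = 10.5 cm → contributes +47 849 cm⁴
Total I = 47 849 cm⁴.

I_base ≈ 4.78 × 10⁴ cm⁴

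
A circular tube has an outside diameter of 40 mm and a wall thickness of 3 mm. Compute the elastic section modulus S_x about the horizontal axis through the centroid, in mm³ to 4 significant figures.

Treat the section as a set of non-overlapping primitives; coordinates are from the bounding-box lower-left.
Outer circle: ⌀40, A = 1256.64 mm², y = 20 mm, Ī = 125 664 mm⁴.
Bore (subtracted): ⌀34, A = 907.92 mm², y = 20 mm, Ī = 65597.2 mm⁴.
By symmetry the centroid is at mid-height, ȳ = 20 mm.
All pieces are centred on the horizontal axis through the centroid, so I = ΣĪ (holes subtracted) = 60066.5 mm⁴.
Extreme fibre distance c = 20 mm; S = I/c = 3003.32 mm³.

S_x ≈ 3003 mm³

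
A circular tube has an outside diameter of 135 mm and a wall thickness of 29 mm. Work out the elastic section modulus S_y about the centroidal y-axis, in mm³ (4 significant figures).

S_y ≈ 2.160 × 10⁵ mm³

Break the section into simple shapes (no overlaps), measuring from the bottom-left corner of the bounding box.
Outer circle: ⌀135, A = 14313.9 mm², x = 67.5 mm, Ī = 16 304 406 mm⁴.
Bore (subtracted): ⌀77, A = 4656.63 mm², x = 67.5 mm, Ī = 1 725 571 mm⁴.
By symmetry the centroid is at mid-width, x̄ = 67.5 mm.
All pieces are centred on the centroidal y-axis, so I = ΣĪ (holes subtracted) = 14 578 835 mm⁴.
Extreme fibre distance c = 67.5 mm; S = I/c = 215 983 mm³.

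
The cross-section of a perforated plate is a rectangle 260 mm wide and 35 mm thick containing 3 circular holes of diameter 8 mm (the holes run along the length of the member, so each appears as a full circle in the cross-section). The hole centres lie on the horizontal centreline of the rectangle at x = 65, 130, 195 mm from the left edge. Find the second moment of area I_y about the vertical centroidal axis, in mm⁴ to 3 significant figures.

I_y ≈ 5.08 × 10⁷ mm⁴

Break the section into simple shapes (no overlaps), measuring from the bottom-left corner of the bounding box.
Plate: 260 × 35, A = 9 100 mm², x = 130 mm, Ī = 51 263 333 mm⁴.
Hole 1 (subtracted): ⌀8, A = 50.265 mm², x = 65 mm, Ī = 201.06 mm⁴.
Hole 2 (subtracted): ⌀8, A = 50.265 mm², x = 130 mm, Ī = 201.06 mm⁴.
Hole 3 (subtracted): ⌀8, A = 50.265 mm², x = 195 mm, Ī = 201.06 mm⁴.
By symmetry the centroid is at mid-width, x̄ = 130 mm.
Transfer each piece to the vertical centroidal axis using Ī + A·d² with d = x − 130:
  plate: d = 0 mm → contributes +51 263 333 mm⁴
  hole 1: d = -65 mm → contributes −212 573 mm⁴
  hole 2: d = 0 mm → contributes −201.06 mm⁴
  hole 3: d = 65 mm → contributes −212 573 mm⁴
Total I = 50 837 987 mm⁴.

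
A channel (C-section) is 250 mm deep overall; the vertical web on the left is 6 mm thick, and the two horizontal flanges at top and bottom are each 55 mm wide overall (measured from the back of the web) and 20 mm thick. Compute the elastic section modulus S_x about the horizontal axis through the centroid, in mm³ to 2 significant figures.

S_x ≈ 2.7 × 10⁵ mm³

Treat the section as a set of non-overlapping primitives; coordinates are from the bounding-box lower-left.
Web: 6 × 250, A = 1 500 mm², y = 125 mm, Ī = 7 812 500 mm⁴.
Top flange (beyond web): 49 × 20, A = 980 mm², y = 240 mm, Ī = 32 667 mm⁴.
Bottom flange (beyond web): 49 × 20, A = 980 mm², y = 10 mm, Ī = 32 667 mm⁴.
By symmetry the centroid is at mid-height, ȳ = 125 mm.
Transfer each piece to the horizontal axis through the centroid using Ī + A·d² with d = y − 125:
  web: d = 0 mm → contributes +7 812 500 mm⁴
  top flange (beyond web): d = 115 mm → contributes +12 993 167 mm⁴
  bottom flange (beyond web): d = -115 mm → contributes +12 993 167 mm⁴
Total I = 33 798 833 mm⁴.
Extreme fibre distance c = 125 mm; S = I/c = 270 391 mm³.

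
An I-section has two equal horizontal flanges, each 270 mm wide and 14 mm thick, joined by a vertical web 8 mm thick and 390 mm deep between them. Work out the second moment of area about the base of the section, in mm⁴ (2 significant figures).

Treat the section as a set of non-overlapping primitives; coordinates are from the bounding-box lower-left.
Bottom flange: 270 × 14, A = 3 780 mm², y = 7 mm, Ī = 61 740 mm⁴.
Web: 8 × 390, A = 3 120 mm², y = 209 mm, Ī = 39 546 000 mm⁴.
Top flange: 270 × 14, A = 3 780 mm², y = 411 mm, Ī = 61 740 mm⁴.
Transfer each piece to a horizontal axis along the bottom face using Ī + A·d² with d = y − 0:
  bottom flange: d = 7 mm → contributes +246 960 mm⁴
  web: d = 209 mm → contributes +175 830 720 mm⁴
  top flange: d = 411 mm → contributes +638 583 120 mm⁴
Total I = 814 660 800 mm⁴.

I_base ≈ 8.1 × 10⁸ mm⁴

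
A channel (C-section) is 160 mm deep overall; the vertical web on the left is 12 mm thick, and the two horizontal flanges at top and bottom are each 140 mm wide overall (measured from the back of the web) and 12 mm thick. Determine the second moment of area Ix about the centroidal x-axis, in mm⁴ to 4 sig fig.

Ix ≈ 2.096 × 10⁷ mm⁴

Decompose the section into non-overlapping parts with the origin at the bottom-left of its bounding rectangle.
Web: 12 × 160, A = 1 920 mm², y = 80 mm, Ī = 4 096 000 mm⁴.
Top flange (beyond web): 128 × 12, A = 1 536 mm², y = 154 mm, Ī = 18 432 mm⁴.
Bottom flange (beyond web): 128 × 12, A = 1 536 mm², y = 6 mm, Ī = 18 432 mm⁴.
By symmetry the centroid is at mid-height, ȳ = 80 mm.
Transfer each piece to the centroidal x-axis using Ī + A·d² with d = y − 80:
  web: d = 0 mm → contributes +4 096 000 mm⁴
  top flange (beyond web): d = 74 mm → contributes +8 429 568 mm⁴
  bottom flange (beyond web): d = -74 mm → contributes +8 429 568 mm⁴
Total I = 20 955 136 mm⁴.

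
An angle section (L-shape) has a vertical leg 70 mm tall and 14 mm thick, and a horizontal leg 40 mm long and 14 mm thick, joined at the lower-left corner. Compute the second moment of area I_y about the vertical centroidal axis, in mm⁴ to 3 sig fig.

Split into non-overlapping primitives; take the origin at the lower-left of the bounding box.
Vertical leg: 14 × 70, A = 980 mm², x = 7 mm, Ī = 16 007 mm⁴.
Horizontal leg (remainder): 26 × 14, A = 364 mm², x = 27 mm, Ī = 20 505 mm⁴.
Centroid: x̄ = ΣA·x / ΣA = 12.417 mm.
Transfer each piece to the vertical centroidal axis using Ī + A·d² with d = x − 12.417:
  vertical leg: d = -5.4167 mm → contributes +44 760 mm⁴
  horizontal leg (remainder): d = 14.583 mm → contributes +97 919 mm⁴
Total I = 142 679 mm⁴.

I_y ≈ 1.43 × 10⁵ mm⁴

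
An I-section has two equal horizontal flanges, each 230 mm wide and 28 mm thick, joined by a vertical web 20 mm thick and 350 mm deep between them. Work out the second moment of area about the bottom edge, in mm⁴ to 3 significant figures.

Break the section into simple shapes (no overlaps), measuring from the bottom-left corner of the bounding box.
Bottom flange: 230 × 28, A = 6 440 mm², y = 14 mm, Ī = 420 747 mm⁴.
Web: 20 × 350, A = 7 000 mm², y = 203 mm, Ī = 71 458 333 mm⁴.
Top flange: 230 × 28, A = 6 440 mm², y = 392 mm, Ī = 420 747 mm⁴.
Transfer each piece to the bottom edge using Ī + A·d² with d = y − 0:
  bottom flange: d = 14 mm → contributes +1 682 987 mm⁴
  web: d = 203 mm → contributes +359 921 333 mm⁴
  top flange: d = 392 mm → contributes +990 016 907 mm⁴
Total I = 1 351 621 227 mm⁴.

I_base ≈ 1.35 × 10⁹ mm⁴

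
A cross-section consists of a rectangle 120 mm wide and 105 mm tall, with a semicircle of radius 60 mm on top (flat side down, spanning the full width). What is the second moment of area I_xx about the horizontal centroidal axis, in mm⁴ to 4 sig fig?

I_xx ≈ 3.672 × 10⁷ mm⁴

Split into non-overlapping primitives; take the origin at the lower-left of the bounding box.
Rectangular body: 120 × 105, A = 12 600 mm², y = 52.5 mm, Ī = 11 576 250 mm⁴.
Semicircular cap: semicircle r = 60, A = 5654.87 mm², y = 130.465 mm, Ī = 1 422 450 mm⁴.
Centroid: ȳ = ΣA·y / ΣA = 76.6514 mm.
Transfer each piece to the horizontal centroidal axis using Ī + A·d² with d = y − 76.6514:
  rectangular body: d = -24.1514 mm → contributes +18 925 703 mm⁴
  semicircular cap: d = 53.8134 mm → contributes +17 798 274 mm⁴
Total I = 36 723 977 mm⁴.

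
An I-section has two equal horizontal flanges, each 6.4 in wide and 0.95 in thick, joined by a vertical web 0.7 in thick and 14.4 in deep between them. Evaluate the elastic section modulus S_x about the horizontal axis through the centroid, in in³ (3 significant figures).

S_x ≈ 109 in³

Decompose the section into non-overlapping parts with the origin at the bottom-left of its bounding rectangle.
Bottom flange: 6.4 × 0.95, A = 6.08 in², y = 0.475 in, Ī = 0.45727 in⁴.
Web: 0.7 × 14.4, A = 10.08 in², y = 8.15 in, Ī = 174.18 in⁴.
Top flange: 6.4 × 0.95, A = 6.08 in², y = 15.825 in, Ī = 0.45727 in⁴.
By symmetry the centroid is at mid-height, ȳ = 8.15 in.
Transfer each piece to the horizontal axis through the centroid using Ī + A·d² with d = y − 8.15:
  bottom flange: d = -7.675 in → contributes +358.6 in⁴
  web: d = 0 in → contributes +174.18 in⁴
  top flange: d = 7.675 in → contributes +358.6 in⁴
Total I = 891.39 in⁴.
Extreme fibre distance c = 8.15 in; S = I/c = 109.37 in³.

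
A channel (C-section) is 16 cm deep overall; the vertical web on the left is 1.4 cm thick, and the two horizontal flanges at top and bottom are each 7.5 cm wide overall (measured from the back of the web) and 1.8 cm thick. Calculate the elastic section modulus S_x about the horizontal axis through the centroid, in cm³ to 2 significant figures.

Decompose the section into non-overlapping parts with the origin at the bottom-left of its bounding rectangle.
Web: 1.4 × 16, A = 22.4 cm², y = 8 cm, Ī = 477.9 cm⁴.
Top flange (beyond web): 6.1 × 1.8, A = 10.98 cm², y = 15.1 cm, Ī = 2.965 cm⁴.
Bottom flange (beyond web): 6.1 × 1.8, A = 10.98 cm², y = 0.9 cm, Ī = 2.965 cm⁴.
By symmetry the centroid is at mid-height, ȳ = 8 cm.
Transfer each piece to the horizontal axis through the centroid using Ī + A·d² with d = y − 8:
  web: d = 0 cm → contributes +477.9 cm⁴
  top flange (beyond web): d = 7.1 cm → contributes +556.5 cm⁴
  bottom flange (beyond web): d = -7.1 cm → contributes +556.5 cm⁴
Total I = 1 591 cm⁴.
Extreme fibre distance c = 8 cm; S = I/c = 198.8 cm³.

S_x ≈ 200 cm³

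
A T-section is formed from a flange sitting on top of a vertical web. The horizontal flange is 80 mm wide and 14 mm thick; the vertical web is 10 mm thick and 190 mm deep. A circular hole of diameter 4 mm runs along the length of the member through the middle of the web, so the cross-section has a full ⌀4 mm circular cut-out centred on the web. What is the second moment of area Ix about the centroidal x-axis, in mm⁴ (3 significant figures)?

Treat the section as a set of non-overlapping primitives; coordinates are from the bounding-box lower-left.
Flange: 80 × 14, A = 1 120 mm², y = 197 mm, Ī = 18 293 mm⁴.
Web: 10 × 190, A = 1 900 mm², y = 95 mm, Ī = 5 715 833 mm⁴.
Hole (subtracted): ⌀4, A = 12.566 mm², y = 95 mm, Ī = 12.566 mm⁴.
Centroid: ȳ = ΣA·y / ΣA = 132.99 mm.
Transfer each piece to the centroidal x-axis using Ī + A·d² with d = y − 132.99:
  flange: d = 64.014 mm → contributes +4 607 838 mm⁴
  web: d = -37.986 mm → contributes +8 457 394 mm⁴
  hole: d = -37.986 mm → contributes −18 145 mm⁴
Total I = 13 047 088 mm⁴.

Ix ≈ 1.30 × 10⁷ mm⁴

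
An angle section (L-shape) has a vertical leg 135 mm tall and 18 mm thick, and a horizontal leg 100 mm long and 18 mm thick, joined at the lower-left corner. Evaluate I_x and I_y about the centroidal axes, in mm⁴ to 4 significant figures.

I_x ≈ 6.873 × 10⁶ mm⁴, I_y ≈ 3.188 × 10⁶ mm⁴

Decompose the section into non-overlapping parts with the origin at the bottom-left of its bounding rectangle.
Vertical leg: 18 × 135, A = 2 430 mm², y = 67.5 mm, Ī = 3 690 563 mm⁴.
Horizontal leg (remainder): 82 × 18, A = 1 476 mm², y = 9 mm, Ī = 39 852 mm⁴.
Centroid: ȳ = ΣA·y / ΣA = 45.394 mm.
Transfer each piece to the centroidal x-axis using Ī + A·d² with d = y − 45.394:
  vertical leg: d = 22.106 mm → contributes +4 878 042 mm⁴
  horizontal leg (remainder): d = -36.394 mm → contributes +1 994 849 mm⁴
Total I = 6 872 892 mm⁴.
For the y-axis: x̄ = 27.894 mm.
Repeating about the centroidal y-axis gives I_y = 3 188 284 mm⁴.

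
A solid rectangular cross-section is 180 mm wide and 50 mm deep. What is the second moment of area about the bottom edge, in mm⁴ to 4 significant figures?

I_base ≈ 7.500 × 10⁶ mm⁴

The section: 180 × 50, A = 9 000 mm², y = 25 mm, Ī = 1 875 000 mm⁴.
Transfer it to the base of the section using Ī + A·d² with d = y − 0:
  the section: d = 25 mm → contributes +7 500 000 mm⁴
Total I = 7 500 000 mm⁴.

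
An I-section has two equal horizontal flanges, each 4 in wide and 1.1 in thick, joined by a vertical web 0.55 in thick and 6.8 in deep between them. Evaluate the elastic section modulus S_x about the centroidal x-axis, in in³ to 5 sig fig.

Decompose the section into non-overlapping parts with the origin at the bottom-left of its bounding rectangle.
Bottom flange: 4 × 1.1, A = 4.4 in², y = 0.55 in, Ī = 0.4436667 in⁴.
Web: 0.55 × 6.8, A = 3.74 in², y = 4.5 in, Ī = 14.41147 in⁴.
Top flange: 4 × 1.1, A = 4.4 in², y = 8.45 in, Ī = 0.4436667 in⁴.
By symmetry the centroid is at mid-height, ȳ = 4.5 in.
Transfer each piece to the centroidal x-axis using Ī + A·d² with d = y − 4.5:
  bottom flange: d = -3.95 in → contributes +69.09467 in⁴
  web: d = 0 in → contributes +14.41147 in⁴
  top flange: d = 3.95 in → contributes +69.09467 in⁴
Total I = 152.6008 in⁴.
Extreme fibre distance c = 4.5 in; S = I/c = 33.91129 in³.

S_x ≈ 33.911 in³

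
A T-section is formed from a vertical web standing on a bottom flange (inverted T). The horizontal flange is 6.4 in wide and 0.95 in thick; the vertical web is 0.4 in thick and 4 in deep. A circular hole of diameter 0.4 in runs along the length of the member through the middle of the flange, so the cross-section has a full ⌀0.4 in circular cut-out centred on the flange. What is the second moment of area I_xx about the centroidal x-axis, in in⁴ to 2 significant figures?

I_xx ≈ 10 in⁴

Break the section into simple shapes (no overlaps), measuring from the bottom-left corner of the bounding box.
Flange: 6.4 × 0.95, A = 6.08 in², y = 0.475 in, Ī = 0.4573 in⁴.
Web: 0.4 × 4, A = 1.6 in², y = 2.95 in, Ī = 2.133 in⁴.
Hole (subtracted): ⌀0.4, A = 0.1257 in², y = 0.475 in, Ī = 0.001257 in⁴.
Centroid: ȳ = ΣA·y / ΣA = 0.9992 in.
Transfer each piece to the centroidal x-axis using Ī + A·d² with d = y − 0.9992:
  flange: d = -0.5242 in → contributes +2.128 in⁴
  web: d = 1.951 in → contributes +8.222 in⁴
  hole: d = -0.5242 in → contributes −0.03579 in⁴
Total I = 10.31 in⁴.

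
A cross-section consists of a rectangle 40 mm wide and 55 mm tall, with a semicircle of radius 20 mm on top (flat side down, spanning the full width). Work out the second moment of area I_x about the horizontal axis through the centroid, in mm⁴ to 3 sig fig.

Treat the section as a set of non-overlapping primitives; coordinates are from the bounding-box lower-left.
Rectangular body: 40 × 55, A = 2 200 mm², y = 27.5 mm, Ī = 554 583 mm⁴.
Semicircular cap: semicircle r = 20, A = 628.32 mm², y = 63.488 mm, Ī = 17 561 mm⁴.
Centroid: ȳ = ΣA·y / ΣA = 35.495 mm.
Transfer each piece to the horizontal axis through the centroid using Ī + A·d² with d = y − 35.495:
  rectangular body: d = -7.9949 mm → contributes +695 203 mm⁴
  semicircular cap: d = 27.993 mm → contributes +509 930 mm⁴
Total I = 1 205 133 mm⁴.

I_x ≈ 1.21 × 10⁶ mm⁴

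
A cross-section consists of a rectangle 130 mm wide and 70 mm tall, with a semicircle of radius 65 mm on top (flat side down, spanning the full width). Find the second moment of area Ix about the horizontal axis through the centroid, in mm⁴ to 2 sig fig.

Ix ≈ 2.1 × 10⁷ mm⁴

Decompose the section into non-overlapping parts with the origin at the bottom-left of its bounding rectangle.
Rectangular body: 130 × 70, A = 9 100 mm², y = 35 mm, Ī = 3 715 833 mm⁴.
Semicircular cap: semicircle r = 65, A = 6 637 mm², y = 97.59 mm, Ī = 1 959 230 mm⁴.
Centroid: ȳ = ΣA·y / ΣA = 61.39 mm.
Transfer each piece to the horizontal axis through the centroid using Ī + A·d² with d = y − 61.39:
  rectangular body: d = -26.39 mm → contributes +10 055 673 mm⁴
  semicircular cap: d = 36.19 mm → contributes +10 652 298 mm⁴
Total I = 20 707 970 mm⁴.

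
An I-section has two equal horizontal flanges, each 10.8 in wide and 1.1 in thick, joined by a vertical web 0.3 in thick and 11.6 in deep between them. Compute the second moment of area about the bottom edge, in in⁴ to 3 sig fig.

I_base ≈ 2300 in⁴

Split into non-overlapping primitives; take the origin at the lower-left of the bounding box.
Bottom flange: 10.8 × 1.1, A = 11.88 in², y = 0.55 in, Ī = 1.1979 in⁴.
Web: 0.3 × 11.6, A = 3.48 in², y = 6.9 in, Ī = 39.022 in⁴.
Top flange: 10.8 × 1.1, A = 11.88 in², y = 13.25 in, Ī = 1.1979 in⁴.
Transfer each piece to a horizontal axis along the bottom face using Ī + A·d² with d = y − 0:
  bottom flange: d = 0.55 in → contributes +4.7916 in⁴
  web: d = 6.9 in → contributes +204.71 in⁴
  top flange: d = 13.25 in → contributes +2086.9 in⁴
Total I = 2296.4 in⁴.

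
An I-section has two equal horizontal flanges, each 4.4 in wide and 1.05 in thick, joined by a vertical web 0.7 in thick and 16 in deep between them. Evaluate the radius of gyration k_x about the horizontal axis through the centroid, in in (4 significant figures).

Break the section into simple shapes (no overlaps), measuring from the bottom-left corner of the bounding box.
Bottom flange: 4.4 × 1.05, A = 4.62 in², y = 0.525 in, Ī = 0.424463 in⁴.
Web: 0.7 × 16, A = 11.2 in², y = 9.05 in, Ī = 238.933 in⁴.
Top flange: 4.4 × 1.05, A = 4.62 in², y = 17.575 in, Ī = 0.424463 in⁴.
By symmetry the centroid is at mid-height, ȳ = 9.05 in.
Transfer each piece to the horizontal axis through the centroid using Ī + A·d² with d = y − 9.05:
  bottom flange: d = -8.525 in → contributes +336.186 in⁴
  web: d = 0 in → contributes +238.933 in⁴
  top flange: d = 8.525 in → contributes +336.186 in⁴
Total I = 911.305 in⁴.
Radius of gyration: k = √(I/A) = √(911.305 / 20.44) = 6.67715 in.

k_x ≈ 6.677 in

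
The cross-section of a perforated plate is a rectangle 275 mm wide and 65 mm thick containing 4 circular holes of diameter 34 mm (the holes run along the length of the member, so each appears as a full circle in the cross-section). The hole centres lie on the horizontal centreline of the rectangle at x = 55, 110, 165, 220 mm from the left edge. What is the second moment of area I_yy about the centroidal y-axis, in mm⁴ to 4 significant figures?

Decompose the section into non-overlapping parts with the origin at the bottom-left of its bounding rectangle.
Plate: 275 × 65, A = 17 875 mm², x = 137.5 mm, Ī = 112 649 740 mm⁴.
Hole 1 (subtracted): ⌀34, A = 907.92 mm², x = 55 mm, Ī = 65597.2 mm⁴.
Hole 2 (subtracted): ⌀34, A = 907.92 mm², x = 110 mm, Ī = 65597.2 mm⁴.
Hole 3 (subtracted): ⌀34, A = 907.92 mm², x = 165 mm, Ī = 65597.2 mm⁴.
Hole 4 (subtracted): ⌀34, A = 907.92 mm², x = 220 mm, Ī = 65597.2 mm⁴.
By symmetry the centroid is at mid-width, x̄ = 137.5 mm.
Transfer each piece to the centroidal y-axis using Ī + A·d² with d = x − 137.5:
  plate: d = 0 mm → contributes +112 649 740 mm⁴
  hole 1: d = -82.5 mm → contributes −6 245 130 mm⁴
  hole 2: d = -27.5 mm → contributes −752 212 mm⁴
  hole 3: d = 27.5 mm → contributes −752 212 mm⁴
  hole 4: d = 82.5 mm → contributes −6 245 130 mm⁴
Total I = 98 655 056 mm⁴.

I_yy ≈ 9.866 × 10⁷ mm⁴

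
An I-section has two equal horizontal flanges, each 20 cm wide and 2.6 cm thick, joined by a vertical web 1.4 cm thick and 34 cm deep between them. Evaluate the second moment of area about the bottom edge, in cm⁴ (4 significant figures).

Treat the section as a set of non-overlapping primitives; coordinates are from the bounding-box lower-left.
Bottom flange: 20 × 2.6, A = 52 cm², y = 1.3 cm, Ī = 29.2933 cm⁴.
Web: 1.4 × 34, A = 47.6 cm², y = 19.6 cm, Ī = 4585.47 cm⁴.
Top flange: 20 × 2.6, A = 52 cm², y = 37.9 cm, Ī = 29.2933 cm⁴.
Transfer each piece to the bottom edge using Ī + A·d² with d = y − 0:
  bottom flange: d = 1.3 cm → contributes +117.173 cm⁴
  web: d = 19.6 cm → contributes +22871.5 cm⁴
  top flange: d = 37.9 cm → contributes +74722.6 cm⁴
Total I = 97711.3 cm⁴.

I_base ≈ 9.771 × 10⁴ cm⁴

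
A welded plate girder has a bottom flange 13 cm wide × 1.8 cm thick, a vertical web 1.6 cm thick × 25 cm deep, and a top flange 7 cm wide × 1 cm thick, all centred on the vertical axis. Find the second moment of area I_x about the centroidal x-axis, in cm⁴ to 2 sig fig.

Decompose the section into non-overlapping parts with the origin at the bottom-left of its bounding rectangle.
Bottom plate: 13 × 1.8, A = 23.4 cm², y = 0.9 cm, Ī = 6.318 cm⁴.
Web plate: 1.6 × 25, A = 40 cm², y = 14.3 cm, Ī = 2 083 cm⁴.
Top plate: 7 × 1, A = 7 cm², y = 27.3 cm, Ī = 0.5833 cm⁴.
Centroid: ȳ = ΣA·y / ΣA = 11.14 cm.
Transfer each piece to the centroidal x-axis using Ī + A·d² with d = y − 11.14:
  bottom plate: d = -10.24 cm → contributes +2 459 cm⁴
  web plate: d = 3.161 cm → contributes +2 483 cm⁴
  top plate: d = 16.16 cm → contributes +1 829 cm⁴
Total I = 6 771 cm⁴.

I_x ≈ 6800 cm⁴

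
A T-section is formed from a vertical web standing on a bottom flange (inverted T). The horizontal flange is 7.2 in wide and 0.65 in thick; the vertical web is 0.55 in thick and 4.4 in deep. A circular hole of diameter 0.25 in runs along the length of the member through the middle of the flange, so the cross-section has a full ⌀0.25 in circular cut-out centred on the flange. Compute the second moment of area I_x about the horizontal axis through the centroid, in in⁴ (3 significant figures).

Decompose the section into non-overlapping parts with the origin at the bottom-left of its bounding rectangle.
Flange: 7.2 × 0.65, A = 4.68 in², y = 0.325 in, Ī = 0.16478 in⁴.
Web: 0.55 × 4.4, A = 2.42 in², y = 2.85 in, Ī = 3.9043 in⁴.
Hole (subtracted): ⌀0.25, A = 0.049087 in², y = 0.325 in, Ī = 0.00019175 in⁴.
Centroid: ȳ = ΣA·y / ΣA = 1.1916 in.
Transfer each piece to the horizontal axis through the centroid using Ī + A·d² with d = y − 1.1916:
  flange: d = -0.86663 in → contributes +3.6796 in⁴
  web: d = 1.6584 in → contributes +10.56 in⁴
  hole: d = -0.86663 in → contributes −0.037058 in⁴
Total I = 14.202 in⁴.

I_x ≈ 14.2 in⁴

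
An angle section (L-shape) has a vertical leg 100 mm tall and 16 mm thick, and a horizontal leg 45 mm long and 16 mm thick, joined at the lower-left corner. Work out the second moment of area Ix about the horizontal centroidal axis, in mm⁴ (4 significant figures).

Split into non-overlapping primitives; take the origin at the lower-left of the bounding box.
Vertical leg: 16 × 100, A = 1 600 mm², y = 50 mm, Ī = 1 333 333 mm⁴.
Horizontal leg (remainder): 29 × 16, A = 464 mm², y = 8 mm, Ī = 9898.67 mm⁴.
Centroid: ȳ = ΣA·y / ΣA = 40.5581 mm.
Transfer each piece to the horizontal centroidal axis using Ī + A·d² with d = y − 40.5581:
  vertical leg: d = 9.44186 mm → contributes +1 475 971 mm⁴
  horizontal leg (remainder): d = -32.5581 mm → contributes +501 754 mm⁴
Total I = 1 977 725 mm⁴.

Ix ≈ 1.978 × 10⁶ mm⁴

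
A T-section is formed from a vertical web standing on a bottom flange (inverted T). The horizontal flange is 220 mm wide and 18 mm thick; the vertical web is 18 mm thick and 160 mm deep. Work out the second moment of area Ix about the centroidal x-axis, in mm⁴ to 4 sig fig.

Ix ≈ 1.946 × 10⁷ mm⁴

Treat the section as a set of non-overlapping primitives; coordinates are from the bounding-box lower-left.
Flange: 220 × 18, A = 3 960 mm², y = 9 mm, Ī = 106 920 mm⁴.
Web: 18 × 160, A = 2 880 mm², y = 98 mm, Ī = 6 144 000 mm⁴.
Centroid: ȳ = ΣA·y / ΣA = 46.4737 mm.
Transfer each piece to the centroidal x-axis using Ī + A·d² with d = y − 46.4737:
  flange: d = -37.4737 mm → contributes +5 667 857 mm⁴
  web: d = 51.5263 mm → contributes +13 790 288 mm⁴
Total I = 19 458 145 mm⁴.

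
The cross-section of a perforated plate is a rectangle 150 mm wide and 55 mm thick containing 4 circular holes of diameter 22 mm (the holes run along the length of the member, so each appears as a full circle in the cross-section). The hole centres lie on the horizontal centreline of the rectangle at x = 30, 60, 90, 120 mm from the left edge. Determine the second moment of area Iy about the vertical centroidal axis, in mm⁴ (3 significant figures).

Decompose the section into non-overlapping parts with the origin at the bottom-left of its bounding rectangle.
Plate: 150 × 55, A = 8 250 mm², x = 75 mm, Ī = 15 468 750 mm⁴.
Hole 1 (subtracted): ⌀22, A = 380.13 mm², x = 30 mm, Ī = 11 499 mm⁴.
Hole 2 (subtracted): ⌀22, A = 380.13 mm², x = 60 mm, Ī = 11 499 mm⁴.
Hole 3 (subtracted): ⌀22, A = 380.13 mm², x = 90 mm, Ī = 11 499 mm⁴.
Hole 4 (subtracted): ⌀22, A = 380.13 mm², x = 120 mm, Ī = 11 499 mm⁴.
By symmetry the centroid is at mid-width, x̄ = 75 mm.
Transfer each piece to the vertical centroidal axis using Ī + A·d² with d = x − 75:
  plate: d = 0 mm → contributes +15 468 750 mm⁴
  hole 1: d = -45 mm → contributes −781 268 mm⁴
  hole 2: d = -15 mm → contributes −97 029 mm⁴
  hole 3: d = 15 mm → contributes −97 029 mm⁴
  hole 4: d = 45 mm → contributes −781 268 mm⁴
Total I = 13 712 157 mm⁴.

Iy ≈ 1.37 × 10⁷ mm⁴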